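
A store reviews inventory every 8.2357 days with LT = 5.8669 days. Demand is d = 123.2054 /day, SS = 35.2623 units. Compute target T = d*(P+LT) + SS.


P + LT = 14.1026
d*(P+LT) = 123.2054 * 14.1026 = 1737.5165
T = 1737.5165 + 35.2623 = 1772.7788

1772.7788 units


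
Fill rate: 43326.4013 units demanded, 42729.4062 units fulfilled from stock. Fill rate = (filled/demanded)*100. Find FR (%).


FR = 42729.4062 / 43326.4013 * 100 = 98.6221

98.6221%


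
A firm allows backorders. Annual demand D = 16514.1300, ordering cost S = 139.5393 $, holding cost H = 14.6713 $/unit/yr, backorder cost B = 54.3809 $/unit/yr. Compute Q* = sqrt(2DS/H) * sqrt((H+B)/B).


sqrt(2DS/H) = 560.4757
sqrt((H+B)/B) = 1.1268
Q* = 560.4757 * 1.1268 = 631.5713

631.5713 units


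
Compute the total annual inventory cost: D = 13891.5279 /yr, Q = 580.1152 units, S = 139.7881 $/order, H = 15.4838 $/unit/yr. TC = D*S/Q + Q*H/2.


Ordering cost = D*S/Q = 3347.3874
Holding cost = Q*H/2 = 4491.1939
TC = 3347.3874 + 4491.1939 = 7838.5812

7838.5812 $/yr


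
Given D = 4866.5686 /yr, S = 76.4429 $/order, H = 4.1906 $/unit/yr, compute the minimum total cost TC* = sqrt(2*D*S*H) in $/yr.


2*D*S*H = 3117928.9066
TC* = sqrt(3117928.9066) = 1765.7658

1765.7658 $/yr


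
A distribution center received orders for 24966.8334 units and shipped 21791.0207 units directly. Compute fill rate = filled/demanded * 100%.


FR = 21791.0207 / 24966.8334 * 100 = 87.2799

87.2799%


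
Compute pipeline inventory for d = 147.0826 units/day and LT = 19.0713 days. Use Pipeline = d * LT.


Pipeline = 147.0826 * 19.0713 = 2805.0564

2805.0564 units


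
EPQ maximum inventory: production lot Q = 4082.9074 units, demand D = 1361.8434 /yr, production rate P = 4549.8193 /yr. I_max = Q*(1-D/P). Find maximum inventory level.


D/P = 0.2993
1 - D/P = 0.7007
I_max = 4082.9074 * 0.7007 = 2860.8192

2860.8192 units


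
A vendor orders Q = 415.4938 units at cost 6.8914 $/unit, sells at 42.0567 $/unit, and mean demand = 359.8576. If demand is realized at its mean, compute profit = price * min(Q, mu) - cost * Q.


Sales at mu = min(415.4938, 359.8576) = 359.8576
Revenue = 42.0567 * 359.8576 = 15134.4231
Total cost = 6.8914 * 415.4938 = 2863.3340
Profit = 15134.4231 - 2863.3340 = 12271.0892

12271.0892 $


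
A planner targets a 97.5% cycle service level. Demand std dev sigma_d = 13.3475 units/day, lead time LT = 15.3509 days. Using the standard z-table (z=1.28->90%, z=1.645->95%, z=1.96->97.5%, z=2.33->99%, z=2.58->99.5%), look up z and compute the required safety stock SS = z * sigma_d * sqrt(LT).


From the table, SL = 97.5% corresponds to z = 1.96
sqrt(LT) = sqrt(15.3509) = 3.9180
SS = 1.96 * 13.3475 * 3.9180 = 102.4998

102.4998 units


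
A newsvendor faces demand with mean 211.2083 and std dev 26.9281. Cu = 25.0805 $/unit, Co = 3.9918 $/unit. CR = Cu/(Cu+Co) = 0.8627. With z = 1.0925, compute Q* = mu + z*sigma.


CR = Cu/(Cu+Co) = 25.0805/(25.0805+3.9918) = 0.8627
z = 1.0925
Q* = 211.2083 + 1.0925 * 26.9281 = 240.6272

240.6272 units


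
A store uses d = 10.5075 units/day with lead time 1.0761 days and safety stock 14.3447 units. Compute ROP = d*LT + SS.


d*LT = 10.5075 * 1.0761 = 11.3071
ROP = 11.3071 + 14.3447 = 25.6518

25.6518 units


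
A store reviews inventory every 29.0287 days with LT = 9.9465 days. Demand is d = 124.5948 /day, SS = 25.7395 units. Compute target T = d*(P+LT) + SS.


P + LT = 38.9752
d*(P+LT) = 124.5948 * 38.9752 = 4856.1072
T = 4856.1072 + 25.7395 = 4881.8467

4881.8467 units


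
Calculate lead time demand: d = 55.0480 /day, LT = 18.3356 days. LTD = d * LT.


LTD = 55.0480 * 18.3356 = 1009.3381

1009.3381 units


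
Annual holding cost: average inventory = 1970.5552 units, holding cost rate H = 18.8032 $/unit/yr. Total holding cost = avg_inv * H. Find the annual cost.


Cost = 1970.5552 * 18.8032 = 37052.7435

37052.7435 $/yr


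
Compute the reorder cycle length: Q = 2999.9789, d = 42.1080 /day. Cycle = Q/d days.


Cycle = 2999.9789 / 42.1080 = 71.2449

71.2449 days


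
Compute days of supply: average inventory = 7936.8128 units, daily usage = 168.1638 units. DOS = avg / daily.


DOS = 7936.8128 / 168.1638 = 47.1969

47.1969 days


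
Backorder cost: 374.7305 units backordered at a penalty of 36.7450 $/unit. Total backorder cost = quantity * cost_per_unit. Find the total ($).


Total = 374.7305 * 36.7450 = 13769.4722

13769.4722 $


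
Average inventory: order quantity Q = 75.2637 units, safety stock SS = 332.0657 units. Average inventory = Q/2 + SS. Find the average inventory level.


Q/2 = 37.6319
Avg = 37.6319 + 332.0657 = 369.6975

369.6975 units


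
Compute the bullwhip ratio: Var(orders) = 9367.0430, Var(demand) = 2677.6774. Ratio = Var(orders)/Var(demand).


BW = 9367.0430 / 2677.6774 = 3.4982

3.4982


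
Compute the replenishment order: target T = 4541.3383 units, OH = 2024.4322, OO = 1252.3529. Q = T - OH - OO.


Inventory position = OH + OO = 2024.4322 + 1252.3529 = 3276.7851
Q = 4541.3383 - 3276.7851 = 1264.5532

1264.5532 units


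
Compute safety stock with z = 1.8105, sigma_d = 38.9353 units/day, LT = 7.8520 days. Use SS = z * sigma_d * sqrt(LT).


sqrt(LT) = sqrt(7.8520) = 2.8021
SS = 1.8105 * 38.9353 * 2.8021 = 197.5296

197.5296 units


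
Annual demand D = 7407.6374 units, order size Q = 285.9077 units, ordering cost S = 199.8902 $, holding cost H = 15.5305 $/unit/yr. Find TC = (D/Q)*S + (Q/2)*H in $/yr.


Ordering cost = D*S/Q = 5178.9935
Holding cost = Q*H/2 = 2220.1448
TC = 5178.9935 + 2220.1448 = 7399.1383

7399.1383 $/yr


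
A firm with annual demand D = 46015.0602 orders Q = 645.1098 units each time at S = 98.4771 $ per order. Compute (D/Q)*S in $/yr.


Number of orders = D/Q = 71.3290
Cost = 71.3290 * 98.4771 = 7024.2766

7024.2766 $/yr


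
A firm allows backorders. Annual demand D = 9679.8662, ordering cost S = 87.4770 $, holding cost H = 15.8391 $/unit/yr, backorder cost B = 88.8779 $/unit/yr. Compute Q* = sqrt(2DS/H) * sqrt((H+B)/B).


sqrt(2DS/H) = 326.9877
sqrt((H+B)/B) = 1.0855
Q* = 326.9877 * 1.0855 = 354.9303

354.9303 units


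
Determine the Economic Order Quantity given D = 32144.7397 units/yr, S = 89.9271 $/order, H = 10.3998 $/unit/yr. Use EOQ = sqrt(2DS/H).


2*D*S = 2 * 32144.7397 * 89.9271 = 5781366.4430
2*D*S/H = 555911.3101
EOQ = sqrt(555911.3101) = 745.5946

745.5946 units


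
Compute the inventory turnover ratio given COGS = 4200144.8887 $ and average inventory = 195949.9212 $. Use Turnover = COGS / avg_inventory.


Turnover = 4200144.8887 / 195949.9212 = 21.4348

21.4348


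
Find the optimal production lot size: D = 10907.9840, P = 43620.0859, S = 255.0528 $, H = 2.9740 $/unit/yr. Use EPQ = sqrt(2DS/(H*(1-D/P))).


1 - D/P = 1 - 0.2501 = 0.7499
H*(1-D/P) = 2.2303
2DS = 5564223.7231
EPQ = sqrt(2494834.1803) = 1579.5044

1579.5044 units


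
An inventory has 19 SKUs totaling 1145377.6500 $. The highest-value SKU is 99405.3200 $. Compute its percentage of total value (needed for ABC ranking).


Top item = 99405.3200
Total = 1145377.6500
Percentage = 99405.3200 / 1145377.6500 * 100 = 8.6788

8.6788%


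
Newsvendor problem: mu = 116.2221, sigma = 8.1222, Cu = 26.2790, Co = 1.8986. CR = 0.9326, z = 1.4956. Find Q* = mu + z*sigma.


CR = Cu/(Cu+Co) = 26.2790/(26.2790+1.8986) = 0.9326
z = 1.4956
Q* = 116.2221 + 1.4956 * 8.1222 = 128.3697

128.3697 units


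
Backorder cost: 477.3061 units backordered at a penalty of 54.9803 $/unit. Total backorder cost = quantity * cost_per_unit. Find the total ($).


Total = 477.3061 * 54.9803 = 26242.4326

26242.4326 $


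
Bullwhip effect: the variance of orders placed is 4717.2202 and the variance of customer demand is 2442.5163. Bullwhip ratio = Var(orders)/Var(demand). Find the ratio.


BW = 4717.2202 / 2442.5163 = 1.9313

1.9313


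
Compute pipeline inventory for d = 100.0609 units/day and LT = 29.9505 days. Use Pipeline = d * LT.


Pipeline = 100.0609 * 29.9505 = 2996.8740

2996.8740 units


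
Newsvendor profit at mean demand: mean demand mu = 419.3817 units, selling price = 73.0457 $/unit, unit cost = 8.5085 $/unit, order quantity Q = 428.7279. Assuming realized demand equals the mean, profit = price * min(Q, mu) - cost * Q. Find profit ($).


Sales at mu = min(428.7279, 419.3817) = 419.3817
Revenue = 73.0457 * 419.3817 = 30634.0298
Total cost = 8.5085 * 428.7279 = 3647.8313
Profit = 30634.0298 - 3647.8313 = 26986.1985

26986.1985 $


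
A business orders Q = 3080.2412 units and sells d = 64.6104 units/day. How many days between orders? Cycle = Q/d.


Cycle = 3080.2412 / 64.6104 = 47.6741

47.6741 days


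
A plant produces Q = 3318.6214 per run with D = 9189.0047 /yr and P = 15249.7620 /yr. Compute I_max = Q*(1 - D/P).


D/P = 0.6026
1 - D/P = 0.3974
I_max = 3318.6214 * 0.3974 = 1318.9294

1318.9294 units


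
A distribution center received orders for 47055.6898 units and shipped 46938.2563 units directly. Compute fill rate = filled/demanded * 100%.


FR = 46938.2563 / 47055.6898 * 100 = 99.7504

99.7504%


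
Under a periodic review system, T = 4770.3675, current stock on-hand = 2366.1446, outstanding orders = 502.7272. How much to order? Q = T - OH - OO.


Inventory position = OH + OO = 2366.1446 + 502.7272 = 2868.8718
Q = 4770.3675 - 2868.8718 = 1901.4957

1901.4957 units


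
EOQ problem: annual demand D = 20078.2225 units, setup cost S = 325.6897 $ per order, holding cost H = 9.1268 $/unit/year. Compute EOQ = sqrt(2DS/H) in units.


2*D*S = 2 * 20078.2225 * 325.6897 = 13078540.5251
2*D*S/H = 1432982.0447
EOQ = sqrt(1432982.0447) = 1197.0723

1197.0723 units


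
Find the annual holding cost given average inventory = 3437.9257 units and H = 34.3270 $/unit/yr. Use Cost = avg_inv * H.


Cost = 3437.9257 * 34.3270 = 118013.6755

118013.6755 $/yr


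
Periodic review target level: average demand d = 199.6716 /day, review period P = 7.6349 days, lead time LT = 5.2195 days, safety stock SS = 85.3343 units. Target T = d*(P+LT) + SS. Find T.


P + LT = 12.8544
d*(P+LT) = 199.6716 * 12.8544 = 2566.6586
T = 2566.6586 + 85.3343 = 2651.9929

2651.9929 units


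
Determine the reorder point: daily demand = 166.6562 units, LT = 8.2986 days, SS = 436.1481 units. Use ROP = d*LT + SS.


d*LT = 166.6562 * 8.2986 = 1383.0131
ROP = 1383.0131 + 436.1481 = 1819.1612

1819.1612 units


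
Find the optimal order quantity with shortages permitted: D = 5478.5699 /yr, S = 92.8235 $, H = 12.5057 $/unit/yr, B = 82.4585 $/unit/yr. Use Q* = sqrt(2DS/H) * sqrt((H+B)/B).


sqrt(2DS/H) = 285.1830
sqrt((H+B)/B) = 1.0732
Q* = 285.1830 * 1.0732 = 306.0454

306.0454 units


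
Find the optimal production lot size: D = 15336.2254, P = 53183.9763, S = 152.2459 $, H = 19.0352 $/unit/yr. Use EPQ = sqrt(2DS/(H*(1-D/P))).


1 - D/P = 1 - 0.2884 = 0.7116
H*(1-D/P) = 13.5462
2DS = 4669754.8773
EPQ = sqrt(344728.6413) = 587.1360

587.1360 units


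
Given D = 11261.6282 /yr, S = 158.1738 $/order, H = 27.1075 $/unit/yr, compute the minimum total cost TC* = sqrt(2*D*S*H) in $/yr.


2*D*S*H = 96572882.7586
TC* = sqrt(96572882.7586) = 9827.1503

9827.1503 $/yr


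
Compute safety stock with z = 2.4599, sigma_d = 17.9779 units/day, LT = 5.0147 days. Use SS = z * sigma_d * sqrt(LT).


sqrt(LT) = sqrt(5.0147) = 2.2394
SS = 2.4599 * 17.9779 * 2.2394 = 99.0328

99.0328 units


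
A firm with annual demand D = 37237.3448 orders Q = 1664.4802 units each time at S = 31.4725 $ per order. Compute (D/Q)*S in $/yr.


Number of orders = D/Q = 22.3718
Cost = 22.3718 * 31.4725 = 704.0951

704.0951 $/yr


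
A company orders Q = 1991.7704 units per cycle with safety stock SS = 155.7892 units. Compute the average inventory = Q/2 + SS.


Q/2 = 995.8852
Avg = 995.8852 + 155.7892 = 1151.6744

1151.6744 units


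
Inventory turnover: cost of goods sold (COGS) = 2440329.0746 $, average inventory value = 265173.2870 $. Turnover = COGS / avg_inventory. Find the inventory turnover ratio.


Turnover = 2440329.0746 / 265173.2870 = 9.2028

9.2028


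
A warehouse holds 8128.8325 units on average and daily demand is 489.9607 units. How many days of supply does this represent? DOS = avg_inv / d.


DOS = 8128.8325 / 489.9607 = 16.5908

16.5908 days


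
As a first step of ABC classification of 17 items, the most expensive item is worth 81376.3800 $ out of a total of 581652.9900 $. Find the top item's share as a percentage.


Top item = 81376.3800
Total = 581652.9900
Percentage = 81376.3800 / 581652.9900 * 100 = 13.9905

13.9905%


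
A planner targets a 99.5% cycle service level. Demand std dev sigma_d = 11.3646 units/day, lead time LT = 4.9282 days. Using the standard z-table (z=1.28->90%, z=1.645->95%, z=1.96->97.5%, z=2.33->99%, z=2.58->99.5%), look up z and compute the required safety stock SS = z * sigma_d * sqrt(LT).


From the table, SL = 99.5% corresponds to z = 2.58
sqrt(LT) = sqrt(4.9282) = 2.2200
SS = 2.58 * 11.3646 * 2.2200 = 65.0906

65.0906 units


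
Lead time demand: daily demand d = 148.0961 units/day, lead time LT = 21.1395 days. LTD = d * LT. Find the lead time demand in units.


LTD = 148.0961 * 21.1395 = 3130.6775

3130.6775 units


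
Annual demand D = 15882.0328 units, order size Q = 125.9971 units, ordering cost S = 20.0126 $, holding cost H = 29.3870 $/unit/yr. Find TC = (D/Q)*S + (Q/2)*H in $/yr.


Ordering cost = D*S/Q = 2522.6039
Holding cost = Q*H/2 = 1851.3384
TC = 2522.6039 + 1851.3384 = 4373.9422

4373.9422 $/yr


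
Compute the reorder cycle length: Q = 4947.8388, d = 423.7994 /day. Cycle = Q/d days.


Cycle = 4947.8388 / 423.7994 = 11.6750

11.6750 days


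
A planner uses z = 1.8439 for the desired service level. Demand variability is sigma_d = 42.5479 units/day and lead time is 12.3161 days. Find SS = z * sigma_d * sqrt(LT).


sqrt(LT) = sqrt(12.3161) = 3.5094
SS = 1.8439 * 42.5479 * 3.5094 = 275.3291

275.3291 units


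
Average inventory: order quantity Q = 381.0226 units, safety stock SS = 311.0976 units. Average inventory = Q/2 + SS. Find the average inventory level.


Q/2 = 190.5113
Avg = 190.5113 + 311.0976 = 501.6089

501.6089 units


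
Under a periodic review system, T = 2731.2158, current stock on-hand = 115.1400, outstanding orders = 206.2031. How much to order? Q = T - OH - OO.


Inventory position = OH + OO = 115.1400 + 206.2031 = 321.3431
Q = 2731.2158 - 321.3431 = 2409.8727

2409.8727 units


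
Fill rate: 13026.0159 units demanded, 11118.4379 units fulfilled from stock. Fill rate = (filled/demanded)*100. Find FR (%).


FR = 11118.4379 / 13026.0159 * 100 = 85.3556

85.3556%


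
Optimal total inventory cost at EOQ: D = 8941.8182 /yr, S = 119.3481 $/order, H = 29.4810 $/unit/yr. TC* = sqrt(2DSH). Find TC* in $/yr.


2*D*S*H = 62923598.5677
TC* = sqrt(62923598.5677) = 7932.4396

7932.4396 $/yr


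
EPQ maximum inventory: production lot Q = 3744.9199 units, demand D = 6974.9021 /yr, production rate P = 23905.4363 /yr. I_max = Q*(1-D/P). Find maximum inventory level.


D/P = 0.2918
1 - D/P = 0.7082
I_max = 3744.9199 * 0.7082 = 2652.2626

2652.2626 units


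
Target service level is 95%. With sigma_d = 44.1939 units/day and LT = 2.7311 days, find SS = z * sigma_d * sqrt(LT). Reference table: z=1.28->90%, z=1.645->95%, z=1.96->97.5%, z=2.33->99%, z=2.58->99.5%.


From the table, SL = 95% corresponds to z = 1.645
sqrt(LT) = sqrt(2.7311) = 1.6526
SS = 1.645 * 44.1939 * 1.6526 = 120.1426

120.1426 units


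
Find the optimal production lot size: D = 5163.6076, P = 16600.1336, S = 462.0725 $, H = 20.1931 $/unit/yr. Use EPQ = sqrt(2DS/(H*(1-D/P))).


1 - D/P = 1 - 0.3111 = 0.6889
H*(1-D/P) = 13.9119
2DS = 4771922.1455
EPQ = sqrt(343010.8164) = 585.6713

585.6713 units


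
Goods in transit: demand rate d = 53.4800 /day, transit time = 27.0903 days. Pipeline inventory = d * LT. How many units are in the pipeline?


Pipeline = 53.4800 * 27.0903 = 1448.7892

1448.7892 units


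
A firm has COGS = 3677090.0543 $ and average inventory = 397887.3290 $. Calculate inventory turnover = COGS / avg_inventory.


Turnover = 3677090.0543 / 397887.3290 = 9.2415

9.2415


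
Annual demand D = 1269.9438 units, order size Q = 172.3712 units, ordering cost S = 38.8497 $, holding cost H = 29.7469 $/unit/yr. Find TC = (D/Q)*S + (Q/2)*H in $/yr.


Ordering cost = D*S/Q = 286.2249
Holding cost = Q*H/2 = 2563.7544
TC = 286.2249 + 2563.7544 = 2849.9794

2849.9794 $/yr


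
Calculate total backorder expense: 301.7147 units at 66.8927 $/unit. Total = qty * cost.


Total = 301.7147 * 66.8927 = 20182.5109

20182.5109 $


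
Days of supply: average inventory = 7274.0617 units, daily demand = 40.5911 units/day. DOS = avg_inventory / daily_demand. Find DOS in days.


DOS = 7274.0617 / 40.5911 = 179.2034

179.2034 days


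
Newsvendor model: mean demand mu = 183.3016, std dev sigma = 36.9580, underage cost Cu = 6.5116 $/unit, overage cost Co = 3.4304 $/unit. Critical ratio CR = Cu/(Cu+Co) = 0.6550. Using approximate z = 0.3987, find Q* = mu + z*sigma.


CR = Cu/(Cu+Co) = 6.5116/(6.5116+3.4304) = 0.6550
z = 0.3987
Q* = 183.3016 + 0.3987 * 36.9580 = 198.0368

198.0368 units


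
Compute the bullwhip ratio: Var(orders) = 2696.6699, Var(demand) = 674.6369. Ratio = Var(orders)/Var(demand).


BW = 2696.6699 / 674.6369 = 3.9972

3.9972


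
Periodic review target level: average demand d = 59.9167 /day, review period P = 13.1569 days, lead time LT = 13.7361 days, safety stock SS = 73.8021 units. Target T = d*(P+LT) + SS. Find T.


P + LT = 26.8930
d*(P+LT) = 59.9167 * 26.8930 = 1611.3398
T = 1611.3398 + 73.8021 = 1685.1419

1685.1419 units


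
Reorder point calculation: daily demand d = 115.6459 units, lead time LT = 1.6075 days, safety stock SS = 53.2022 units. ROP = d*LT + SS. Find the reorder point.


d*LT = 115.6459 * 1.6075 = 185.9008
ROP = 185.9008 + 53.2022 = 239.1030

239.1030 units


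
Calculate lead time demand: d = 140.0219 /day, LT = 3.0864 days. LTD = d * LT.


LTD = 140.0219 * 3.0864 = 432.1636

432.1636 units


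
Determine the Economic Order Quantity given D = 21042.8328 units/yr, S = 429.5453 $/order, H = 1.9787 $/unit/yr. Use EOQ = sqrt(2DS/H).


2*D*S = 2 * 21042.8328 * 429.5453 = 18077699.8559
2*D*S/H = 9136149.9246
EOQ = sqrt(9136149.9246) = 3022.6065

3022.6065 units


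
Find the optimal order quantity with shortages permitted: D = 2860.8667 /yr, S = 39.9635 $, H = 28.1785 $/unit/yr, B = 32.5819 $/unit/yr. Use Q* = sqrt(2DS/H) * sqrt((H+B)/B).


sqrt(2DS/H) = 90.0817
sqrt((H+B)/B) = 1.3656
Q* = 90.0817 * 1.3656 = 123.0152

123.0152 units


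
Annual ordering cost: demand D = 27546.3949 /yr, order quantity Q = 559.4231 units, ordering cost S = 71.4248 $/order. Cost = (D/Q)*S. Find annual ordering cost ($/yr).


Number of orders = D/Q = 49.2407
Cost = 49.2407 * 71.4248 = 3517.0084

3517.0084 $/yr


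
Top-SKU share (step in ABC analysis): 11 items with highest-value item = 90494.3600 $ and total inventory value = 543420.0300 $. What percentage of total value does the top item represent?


Top item = 90494.3600
Total = 543420.0300
Percentage = 90494.3600 / 543420.0300 * 100 = 16.6527

16.6527%


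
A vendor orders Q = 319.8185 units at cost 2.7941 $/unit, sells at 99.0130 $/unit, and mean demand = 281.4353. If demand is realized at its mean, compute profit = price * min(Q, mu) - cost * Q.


Sales at mu = min(319.8185, 281.4353) = 281.4353
Revenue = 99.0130 * 281.4353 = 27865.7534
Total cost = 2.7941 * 319.8185 = 893.6049
Profit = 27865.7534 - 893.6049 = 26972.1485

26972.1485 $


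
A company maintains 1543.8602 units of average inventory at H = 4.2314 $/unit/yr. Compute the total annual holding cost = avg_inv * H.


Cost = 1543.8602 * 4.2314 = 6532.6901

6532.6901 $/yr


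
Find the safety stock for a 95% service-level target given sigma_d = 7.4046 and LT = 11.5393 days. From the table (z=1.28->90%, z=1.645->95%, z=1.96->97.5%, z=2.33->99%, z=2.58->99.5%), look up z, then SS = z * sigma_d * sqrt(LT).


From the table, SL = 95% corresponds to z = 1.645
sqrt(LT) = sqrt(11.5393) = 3.3970
SS = 1.645 * 7.4046 * 3.3970 = 41.3768

41.3768 units


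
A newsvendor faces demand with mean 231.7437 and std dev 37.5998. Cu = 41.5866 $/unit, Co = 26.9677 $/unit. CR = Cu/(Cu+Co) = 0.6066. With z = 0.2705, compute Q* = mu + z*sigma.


CR = Cu/(Cu+Co) = 41.5866/(41.5866+26.9677) = 0.6066
z = 0.2705
Q* = 231.7437 + 0.2705 * 37.5998 = 241.9144

241.9144 units


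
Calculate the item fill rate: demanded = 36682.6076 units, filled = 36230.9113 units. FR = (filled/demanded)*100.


FR = 36230.9113 / 36682.6076 * 100 = 98.7686

98.7686%


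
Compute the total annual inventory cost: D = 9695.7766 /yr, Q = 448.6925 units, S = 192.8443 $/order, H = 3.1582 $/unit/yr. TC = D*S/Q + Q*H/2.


Ordering cost = D*S/Q = 4167.1640
Holding cost = Q*H/2 = 708.5303
TC = 4167.1640 + 708.5303 = 4875.6944

4875.6944 $/yr


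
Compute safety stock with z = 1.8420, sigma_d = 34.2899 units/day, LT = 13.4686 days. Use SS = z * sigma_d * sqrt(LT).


sqrt(LT) = sqrt(13.4686) = 3.6700
SS = 1.8420 * 34.2899 * 3.6700 = 231.8019

231.8019 units


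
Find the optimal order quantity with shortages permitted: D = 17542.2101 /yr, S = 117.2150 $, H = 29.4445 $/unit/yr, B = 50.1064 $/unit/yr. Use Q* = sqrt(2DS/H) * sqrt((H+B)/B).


sqrt(2DS/H) = 373.7203
sqrt((H+B)/B) = 1.2600
Q* = 373.7203 * 1.2600 = 470.8934

470.8934 units


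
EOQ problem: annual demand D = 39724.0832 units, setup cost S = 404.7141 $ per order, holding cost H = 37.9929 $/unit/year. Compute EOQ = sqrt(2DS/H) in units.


2*D*S = 2 * 39724.0832 * 404.7141 = 32153793.1612
2*D*S/H = 846310.5781
EOQ = sqrt(846310.5781) = 919.9514

919.9514 units


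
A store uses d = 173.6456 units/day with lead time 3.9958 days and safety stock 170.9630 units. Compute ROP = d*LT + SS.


d*LT = 173.6456 * 3.9958 = 693.8531
ROP = 693.8531 + 170.9630 = 864.8161

864.8161 units


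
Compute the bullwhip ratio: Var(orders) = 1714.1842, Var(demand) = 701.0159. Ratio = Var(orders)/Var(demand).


BW = 1714.1842 / 701.0159 = 2.4453

2.4453


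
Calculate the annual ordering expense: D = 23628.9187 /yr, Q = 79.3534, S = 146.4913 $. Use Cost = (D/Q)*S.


Number of orders = D/Q = 297.7682
Cost = 297.7682 * 146.4913 = 43620.4500

43620.4500 $/yr


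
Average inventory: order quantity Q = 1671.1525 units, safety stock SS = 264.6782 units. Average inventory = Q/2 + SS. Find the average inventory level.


Q/2 = 835.5762
Avg = 835.5762 + 264.6782 = 1100.2544

1100.2544 units


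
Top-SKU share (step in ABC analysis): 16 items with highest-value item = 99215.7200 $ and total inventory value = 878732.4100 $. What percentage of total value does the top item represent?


Top item = 99215.7200
Total = 878732.4100
Percentage = 99215.7200 / 878732.4100 * 100 = 11.2908

11.2908%


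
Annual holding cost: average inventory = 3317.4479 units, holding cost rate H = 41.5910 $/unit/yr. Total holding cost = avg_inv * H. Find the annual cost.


Cost = 3317.4479 * 41.5910 = 137975.9756

137975.9756 $/yr


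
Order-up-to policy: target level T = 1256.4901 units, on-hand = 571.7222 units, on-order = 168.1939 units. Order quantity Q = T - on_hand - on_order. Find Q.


Inventory position = OH + OO = 571.7222 + 168.1939 = 739.9161
Q = 1256.4901 - 739.9161 = 516.5740

516.5740 units


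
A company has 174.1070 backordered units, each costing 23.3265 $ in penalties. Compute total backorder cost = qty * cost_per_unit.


Total = 174.1070 * 23.3265 = 4061.3069

4061.3069 $


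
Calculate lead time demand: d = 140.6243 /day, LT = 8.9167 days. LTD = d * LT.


LTD = 140.6243 * 8.9167 = 1253.9047

1253.9047 units


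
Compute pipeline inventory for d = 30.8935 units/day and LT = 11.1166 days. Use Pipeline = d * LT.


Pipeline = 30.8935 * 11.1166 = 343.4307

343.4307 units


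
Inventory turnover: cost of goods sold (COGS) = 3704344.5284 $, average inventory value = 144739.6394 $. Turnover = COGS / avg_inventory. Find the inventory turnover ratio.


Turnover = 3704344.5284 / 144739.6394 = 25.5932

25.5932


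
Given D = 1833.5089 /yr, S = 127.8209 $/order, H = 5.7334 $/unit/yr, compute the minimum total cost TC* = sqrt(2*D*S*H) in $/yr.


2*D*S*H = 2687367.9370
TC* = sqrt(2687367.9370) = 1639.3194

1639.3194 $/yr


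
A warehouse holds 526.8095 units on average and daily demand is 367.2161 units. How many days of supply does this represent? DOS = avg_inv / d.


DOS = 526.8095 / 367.2161 = 1.4346

1.4346 days


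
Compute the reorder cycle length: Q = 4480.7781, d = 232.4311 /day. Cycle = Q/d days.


Cycle = 4480.7781 / 232.4311 = 19.2779

19.2779 days


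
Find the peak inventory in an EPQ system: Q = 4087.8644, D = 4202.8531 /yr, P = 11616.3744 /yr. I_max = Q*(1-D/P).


D/P = 0.3618
1 - D/P = 0.6382
I_max = 4087.8644 * 0.6382 = 2608.8579

2608.8579 units


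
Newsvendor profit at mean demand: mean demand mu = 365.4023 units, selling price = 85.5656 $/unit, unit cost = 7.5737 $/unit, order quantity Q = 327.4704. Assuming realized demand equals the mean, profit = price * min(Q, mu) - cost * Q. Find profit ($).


Sales at mu = min(327.4704, 365.4023) = 327.4704
Revenue = 85.5656 * 327.4704 = 28020.2013
Total cost = 7.5737 * 327.4704 = 2480.1626
Profit = 28020.2013 - 2480.1626 = 25540.0387

25540.0387 $


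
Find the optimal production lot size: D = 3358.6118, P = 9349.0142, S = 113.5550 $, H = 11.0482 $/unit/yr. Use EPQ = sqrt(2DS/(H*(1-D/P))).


1 - D/P = 1 - 0.3592 = 0.6408
H*(1-D/P) = 7.0792
2DS = 762774.3259
EPQ = sqrt(107749.2763) = 328.2518

328.2518 units


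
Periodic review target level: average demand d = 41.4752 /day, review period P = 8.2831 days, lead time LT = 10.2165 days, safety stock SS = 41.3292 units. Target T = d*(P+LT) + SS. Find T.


P + LT = 18.4996
d*(P+LT) = 41.4752 * 18.4996 = 767.2746
T = 767.2746 + 41.3292 = 808.6038

808.6038 units


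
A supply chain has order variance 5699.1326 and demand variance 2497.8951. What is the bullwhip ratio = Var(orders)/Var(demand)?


BW = 5699.1326 / 2497.8951 = 2.2816

2.2816


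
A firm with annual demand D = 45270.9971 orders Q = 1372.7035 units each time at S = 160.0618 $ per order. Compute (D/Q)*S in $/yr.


Number of orders = D/Q = 32.9794
Cost = 32.9794 * 160.0618 = 5278.7490

5278.7490 $/yr


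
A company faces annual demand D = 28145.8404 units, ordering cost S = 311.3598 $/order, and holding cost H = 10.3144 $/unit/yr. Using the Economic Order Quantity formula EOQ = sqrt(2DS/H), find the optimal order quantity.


2*D*S = 2 * 28145.8404 * 311.3598 = 17526966.4756
2*D*S/H = 1699271.5500
EOQ = sqrt(1699271.5500) = 1303.5611

1303.5611 units


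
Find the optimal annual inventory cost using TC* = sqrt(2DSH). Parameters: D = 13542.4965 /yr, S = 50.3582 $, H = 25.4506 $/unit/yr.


2*D*S*H = 34713383.9057
TC* = sqrt(34713383.9057) = 5891.8065

5891.8065 $/yr


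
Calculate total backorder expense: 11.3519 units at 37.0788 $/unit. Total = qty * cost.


Total = 11.3519 * 37.0788 = 420.9148

420.9148 $


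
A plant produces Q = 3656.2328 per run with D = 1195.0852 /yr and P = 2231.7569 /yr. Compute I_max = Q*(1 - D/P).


D/P = 0.5355
1 - D/P = 0.4645
I_max = 3656.2328 * 0.4645 = 1698.3539

1698.3539 units


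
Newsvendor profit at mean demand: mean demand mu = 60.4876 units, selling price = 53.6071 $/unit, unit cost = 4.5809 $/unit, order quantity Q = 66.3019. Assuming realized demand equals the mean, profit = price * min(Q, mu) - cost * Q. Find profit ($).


Sales at mu = min(66.3019, 60.4876) = 60.4876
Revenue = 53.6071 * 60.4876 = 3242.5648
Total cost = 4.5809 * 66.3019 = 303.7224
Profit = 3242.5648 - 303.7224 = 2938.8424

2938.8424 $


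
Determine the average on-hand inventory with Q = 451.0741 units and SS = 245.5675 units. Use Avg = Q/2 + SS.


Q/2 = 225.5370
Avg = 225.5370 + 245.5675 = 471.1046

471.1046 units


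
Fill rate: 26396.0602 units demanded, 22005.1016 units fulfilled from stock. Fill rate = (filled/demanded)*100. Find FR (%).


FR = 22005.1016 / 26396.0602 * 100 = 83.3651

83.3651%


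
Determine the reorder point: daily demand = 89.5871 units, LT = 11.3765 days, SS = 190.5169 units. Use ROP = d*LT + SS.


d*LT = 89.5871 * 11.3765 = 1019.1876
ROP = 1019.1876 + 190.5169 = 1209.7045

1209.7045 units


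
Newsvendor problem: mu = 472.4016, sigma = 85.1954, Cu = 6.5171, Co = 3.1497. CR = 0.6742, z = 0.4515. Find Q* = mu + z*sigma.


CR = Cu/(Cu+Co) = 6.5171/(6.5171+3.1497) = 0.6742
z = 0.4515
Q* = 472.4016 + 0.4515 * 85.1954 = 510.8673

510.8673 units


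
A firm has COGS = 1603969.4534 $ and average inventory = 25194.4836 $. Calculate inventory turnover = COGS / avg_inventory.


Turnover = 1603969.4534 / 25194.4836 = 63.6635

63.6635


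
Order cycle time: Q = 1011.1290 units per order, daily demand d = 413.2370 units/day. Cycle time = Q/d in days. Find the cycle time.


Cycle = 1011.1290 / 413.2370 = 2.4469

2.4469 days


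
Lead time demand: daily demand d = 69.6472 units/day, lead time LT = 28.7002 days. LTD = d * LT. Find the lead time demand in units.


LTD = 69.6472 * 28.7002 = 1998.8886

1998.8886 units


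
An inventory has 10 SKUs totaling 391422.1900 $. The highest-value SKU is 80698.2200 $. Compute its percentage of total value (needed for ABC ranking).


Top item = 80698.2200
Total = 391422.1900
Percentage = 80698.2200 / 391422.1900 * 100 = 20.6167

20.6167%


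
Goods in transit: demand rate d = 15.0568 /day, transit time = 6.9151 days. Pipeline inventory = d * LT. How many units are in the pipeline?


Pipeline = 15.0568 * 6.9151 = 104.1193

104.1193 units


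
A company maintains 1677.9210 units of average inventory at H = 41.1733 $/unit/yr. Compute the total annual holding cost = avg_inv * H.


Cost = 1677.9210 * 41.1733 = 69085.5447

69085.5447 $/yr


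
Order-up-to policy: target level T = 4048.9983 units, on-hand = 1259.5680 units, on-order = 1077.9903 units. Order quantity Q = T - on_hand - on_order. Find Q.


Inventory position = OH + OO = 1259.5680 + 1077.9903 = 2337.5583
Q = 4048.9983 - 2337.5583 = 1711.4400

1711.4400 units


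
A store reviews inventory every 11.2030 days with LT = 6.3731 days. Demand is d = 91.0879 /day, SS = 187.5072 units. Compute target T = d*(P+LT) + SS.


P + LT = 17.5761
d*(P+LT) = 91.0879 * 17.5761 = 1600.9700
T = 1600.9700 + 187.5072 = 1788.4772

1788.4772 units


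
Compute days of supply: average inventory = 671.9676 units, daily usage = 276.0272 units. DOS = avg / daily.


DOS = 671.9676 / 276.0272 = 2.4344

2.4344 days


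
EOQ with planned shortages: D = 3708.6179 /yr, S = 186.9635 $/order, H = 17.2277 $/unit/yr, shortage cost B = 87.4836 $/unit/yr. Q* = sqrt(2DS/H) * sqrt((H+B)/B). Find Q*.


sqrt(2DS/H) = 283.7173
sqrt((H+B)/B) = 1.0940
Q* = 283.7173 * 1.0940 = 310.3982

310.3982 units


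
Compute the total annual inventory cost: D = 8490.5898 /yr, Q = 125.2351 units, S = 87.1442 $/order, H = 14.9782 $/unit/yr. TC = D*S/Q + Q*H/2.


Ordering cost = D*S/Q = 5908.1332
Holding cost = Q*H/2 = 937.8982
TC = 5908.1332 + 937.8982 = 6846.0314

6846.0314 $/yr


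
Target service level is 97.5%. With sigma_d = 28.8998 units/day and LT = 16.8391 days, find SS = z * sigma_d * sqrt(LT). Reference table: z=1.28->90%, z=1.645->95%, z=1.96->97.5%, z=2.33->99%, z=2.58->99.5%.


From the table, SL = 97.5% corresponds to z = 1.96
sqrt(LT) = sqrt(16.8391) = 4.1035
SS = 1.96 * 28.8998 * 4.1035 = 232.4397

232.4397 units


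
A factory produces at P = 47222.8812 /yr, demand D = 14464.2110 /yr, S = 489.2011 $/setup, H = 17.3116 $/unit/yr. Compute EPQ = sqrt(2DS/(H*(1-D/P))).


1 - D/P = 1 - 0.3063 = 0.6937
H*(1-D/P) = 12.0091
2DS = 14151815.8637
EPQ = sqrt(1178422.9114) = 1085.5519

1085.5519 units


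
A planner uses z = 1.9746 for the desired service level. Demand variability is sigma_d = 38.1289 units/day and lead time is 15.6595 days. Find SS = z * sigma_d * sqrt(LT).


sqrt(LT) = sqrt(15.6595) = 3.9572
SS = 1.9746 * 38.1289 * 3.9572 = 297.9356

297.9356 units


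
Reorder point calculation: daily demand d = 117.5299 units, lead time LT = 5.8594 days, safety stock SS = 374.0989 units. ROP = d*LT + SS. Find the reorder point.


d*LT = 117.5299 * 5.8594 = 688.6547
ROP = 688.6547 + 374.0989 = 1062.7536

1062.7536 units


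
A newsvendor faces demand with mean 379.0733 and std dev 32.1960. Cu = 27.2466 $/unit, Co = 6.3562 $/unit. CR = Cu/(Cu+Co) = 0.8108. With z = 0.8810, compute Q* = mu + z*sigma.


CR = Cu/(Cu+Co) = 27.2466/(27.2466+6.3562) = 0.8108
z = 0.8810
Q* = 379.0733 + 0.8810 * 32.1960 = 407.4380

407.4380 units


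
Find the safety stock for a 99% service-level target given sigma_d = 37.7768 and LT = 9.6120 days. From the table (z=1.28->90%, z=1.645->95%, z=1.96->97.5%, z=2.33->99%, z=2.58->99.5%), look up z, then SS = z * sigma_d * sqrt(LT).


From the table, SL = 99% corresponds to z = 2.33
sqrt(LT) = sqrt(9.6120) = 3.1003
SS = 2.33 * 37.7768 * 3.1003 = 272.8902

272.8902 units


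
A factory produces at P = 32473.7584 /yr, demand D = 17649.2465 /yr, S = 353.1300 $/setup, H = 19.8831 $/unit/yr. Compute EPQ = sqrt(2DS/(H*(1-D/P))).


1 - D/P = 1 - 0.5435 = 0.4565
H*(1-D/P) = 9.0768
2DS = 12464956.8331
EPQ = sqrt(1373279.1752) = 1171.8699

1171.8699 units


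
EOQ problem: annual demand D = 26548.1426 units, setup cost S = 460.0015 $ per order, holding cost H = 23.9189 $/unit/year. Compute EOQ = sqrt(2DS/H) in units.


2*D*S = 2 * 26548.1426 * 460.0015 = 24424370.8364
2*D*S/H = 1021132.6958
EOQ = sqrt(1021132.6958) = 1010.5111

1010.5111 units


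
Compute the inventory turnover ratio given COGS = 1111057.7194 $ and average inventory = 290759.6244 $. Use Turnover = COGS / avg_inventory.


Turnover = 1111057.7194 / 290759.6244 = 3.8212

3.8212


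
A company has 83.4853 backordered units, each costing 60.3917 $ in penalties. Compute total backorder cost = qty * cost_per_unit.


Total = 83.4853 * 60.3917 = 5041.8192

5041.8192 $


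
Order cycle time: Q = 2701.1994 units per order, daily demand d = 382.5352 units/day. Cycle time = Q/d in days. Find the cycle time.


Cycle = 2701.1994 / 382.5352 = 7.0613

7.0613 days


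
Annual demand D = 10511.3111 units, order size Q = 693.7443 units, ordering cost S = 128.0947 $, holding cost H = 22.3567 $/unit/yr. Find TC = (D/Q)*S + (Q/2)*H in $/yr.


Ordering cost = D*S/Q = 1940.8350
Holding cost = Q*H/2 = 7754.9166
TC = 1940.8350 + 7754.9166 = 9695.7516

9695.7516 $/yr


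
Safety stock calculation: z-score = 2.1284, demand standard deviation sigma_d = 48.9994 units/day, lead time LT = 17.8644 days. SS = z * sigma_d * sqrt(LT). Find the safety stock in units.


sqrt(LT) = sqrt(17.8644) = 4.2266
SS = 2.1284 * 48.9994 * 4.2266 = 440.7966

440.7966 units


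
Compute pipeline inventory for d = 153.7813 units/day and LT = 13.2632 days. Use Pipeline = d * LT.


Pipeline = 153.7813 * 13.2632 = 2039.6321

2039.6321 units


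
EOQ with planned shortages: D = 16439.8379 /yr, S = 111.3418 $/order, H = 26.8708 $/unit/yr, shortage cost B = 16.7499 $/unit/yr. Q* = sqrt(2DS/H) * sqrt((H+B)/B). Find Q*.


sqrt(2DS/H) = 369.1073
sqrt((H+B)/B) = 1.6138
Q* = 369.1073 * 1.6138 = 595.6523

595.6523 units


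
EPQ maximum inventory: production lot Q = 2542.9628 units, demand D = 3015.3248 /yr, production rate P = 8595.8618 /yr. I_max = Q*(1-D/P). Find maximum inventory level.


D/P = 0.3508
1 - D/P = 0.6492
I_max = 2542.9628 * 0.6492 = 1650.9221

1650.9221 units


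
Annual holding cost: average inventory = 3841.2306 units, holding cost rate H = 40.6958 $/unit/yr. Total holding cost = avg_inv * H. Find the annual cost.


Cost = 3841.2306 * 40.6958 = 156321.9523

156321.9523 $/yr


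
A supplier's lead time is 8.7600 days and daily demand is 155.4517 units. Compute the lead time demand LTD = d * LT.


LTD = 155.4517 * 8.7600 = 1361.7569

1361.7569 units


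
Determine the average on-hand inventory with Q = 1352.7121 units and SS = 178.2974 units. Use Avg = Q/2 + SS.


Q/2 = 676.3560
Avg = 676.3560 + 178.2974 = 854.6535

854.6535 units


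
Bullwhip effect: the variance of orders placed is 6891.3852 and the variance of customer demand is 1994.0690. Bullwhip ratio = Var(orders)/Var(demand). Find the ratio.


BW = 6891.3852 / 1994.0690 = 3.4559

3.4559


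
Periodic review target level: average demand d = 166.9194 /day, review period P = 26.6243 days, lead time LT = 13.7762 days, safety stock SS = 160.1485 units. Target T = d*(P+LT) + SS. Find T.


P + LT = 40.4005
d*(P+LT) = 166.9194 * 40.4005 = 6743.6272
T = 6743.6272 + 160.1485 = 6903.7757

6903.7757 units


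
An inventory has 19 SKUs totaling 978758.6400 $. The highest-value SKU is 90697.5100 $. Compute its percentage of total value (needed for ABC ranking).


Top item = 90697.5100
Total = 978758.6400
Percentage = 90697.5100 / 978758.6400 * 100 = 9.2666

9.2666%


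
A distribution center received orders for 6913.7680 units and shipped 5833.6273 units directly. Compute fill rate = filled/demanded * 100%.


FR = 5833.6273 / 6913.7680 * 100 = 84.3770

84.3770%


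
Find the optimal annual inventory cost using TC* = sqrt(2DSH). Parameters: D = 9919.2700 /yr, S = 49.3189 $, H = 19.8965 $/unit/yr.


2*D*S*H = 19467033.4587
TC* = sqrt(19467033.4587) = 4412.1461

4412.1461 $/yr


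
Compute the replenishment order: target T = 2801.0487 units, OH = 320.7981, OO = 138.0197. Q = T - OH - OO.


Inventory position = OH + OO = 320.7981 + 138.0197 = 458.8178
Q = 2801.0487 - 458.8178 = 2342.2309

2342.2309 units


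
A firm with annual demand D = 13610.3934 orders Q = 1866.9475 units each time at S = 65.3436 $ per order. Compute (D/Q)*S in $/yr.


Number of orders = D/Q = 7.2902
Cost = 7.2902 * 65.3436 = 476.3670

476.3670 $/yr


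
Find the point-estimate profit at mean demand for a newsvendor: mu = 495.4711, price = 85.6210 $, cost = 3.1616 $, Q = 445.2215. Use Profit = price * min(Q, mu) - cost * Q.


Sales at mu = min(445.2215, 495.4711) = 445.2215
Revenue = 85.6210 * 445.2215 = 38120.3101
Total cost = 3.1616 * 445.2215 = 1407.6123
Profit = 38120.3101 - 1407.6123 = 36712.6978

36712.6978 $


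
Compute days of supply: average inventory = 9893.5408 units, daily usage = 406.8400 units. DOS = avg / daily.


DOS = 9893.5408 / 406.8400 = 24.3180

24.3180 days


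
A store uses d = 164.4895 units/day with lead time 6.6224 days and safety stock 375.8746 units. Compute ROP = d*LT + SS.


d*LT = 164.4895 * 6.6224 = 1089.3153
ROP = 1089.3153 + 375.8746 = 1465.1899

1465.1899 units


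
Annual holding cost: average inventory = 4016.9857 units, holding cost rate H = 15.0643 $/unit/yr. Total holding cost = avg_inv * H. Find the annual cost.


Cost = 4016.9857 * 15.0643 = 60513.0777

60513.0777 $/yr


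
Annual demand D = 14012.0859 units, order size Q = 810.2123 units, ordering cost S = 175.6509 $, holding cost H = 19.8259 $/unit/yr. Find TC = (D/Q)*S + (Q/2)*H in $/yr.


Ordering cost = D*S/Q = 3037.7661
Holding cost = Q*H/2 = 8031.5940
TC = 3037.7661 + 8031.5940 = 11069.3602

11069.3602 $/yr


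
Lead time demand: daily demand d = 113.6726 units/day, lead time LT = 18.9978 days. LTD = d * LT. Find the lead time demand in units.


LTD = 113.6726 * 18.9978 = 2159.5293

2159.5293 units


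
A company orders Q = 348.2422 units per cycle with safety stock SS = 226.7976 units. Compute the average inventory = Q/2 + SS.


Q/2 = 174.1211
Avg = 174.1211 + 226.7976 = 400.9187

400.9187 units


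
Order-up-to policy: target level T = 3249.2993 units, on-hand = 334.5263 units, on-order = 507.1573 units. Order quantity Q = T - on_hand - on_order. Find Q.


Inventory position = OH + OO = 334.5263 + 507.1573 = 841.6836
Q = 3249.2993 - 841.6836 = 2407.6157

2407.6157 units
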